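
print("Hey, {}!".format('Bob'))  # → Hey, Bob!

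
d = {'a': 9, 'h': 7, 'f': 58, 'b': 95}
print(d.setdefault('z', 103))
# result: 103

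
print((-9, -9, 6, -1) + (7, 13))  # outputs (-9, -9, 6, -1, 7, 13)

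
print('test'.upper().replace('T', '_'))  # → _ES_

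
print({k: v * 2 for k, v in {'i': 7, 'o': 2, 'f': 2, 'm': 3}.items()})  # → {'i': 14, 'o': 4, 'f': 4, 'm': 6}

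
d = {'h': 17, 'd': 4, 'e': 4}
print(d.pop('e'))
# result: 4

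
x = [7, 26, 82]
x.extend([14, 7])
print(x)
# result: [7, 26, 82, 14, 7]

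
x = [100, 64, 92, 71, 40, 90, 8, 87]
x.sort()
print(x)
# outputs [8, 40, 64, 71, 87, 90, 92, 100]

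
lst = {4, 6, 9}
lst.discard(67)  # {4, 6, 9}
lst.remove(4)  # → {6, 9}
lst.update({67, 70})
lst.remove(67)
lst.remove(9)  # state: {6, 70}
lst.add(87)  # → {6, 70, 87}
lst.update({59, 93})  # {6, 59, 70, 87, 93}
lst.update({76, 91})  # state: {6, 59, 70, 76, 87, 91, 93}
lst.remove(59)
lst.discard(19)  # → {6, 70, 76, 87, 91, 93}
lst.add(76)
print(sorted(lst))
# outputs [6, 70, 76, 87, 91, 93]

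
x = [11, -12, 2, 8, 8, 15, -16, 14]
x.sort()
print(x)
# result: [-16, -12, 2, 8, 8, 11, 14, 15]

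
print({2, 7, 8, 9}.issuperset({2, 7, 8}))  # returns True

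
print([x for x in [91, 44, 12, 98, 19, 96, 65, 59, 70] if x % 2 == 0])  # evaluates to [44, 12, 98, 96, 70]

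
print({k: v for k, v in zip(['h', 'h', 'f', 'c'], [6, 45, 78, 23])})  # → {'h': 45, 'f': 78, 'c': 23}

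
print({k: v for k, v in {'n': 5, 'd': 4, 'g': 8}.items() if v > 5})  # {'g': 8}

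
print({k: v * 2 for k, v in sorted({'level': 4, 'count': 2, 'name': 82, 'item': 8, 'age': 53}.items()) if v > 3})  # {'age': 106, 'item': 16, 'level': 8, 'name': 164}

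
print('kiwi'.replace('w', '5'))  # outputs ki5i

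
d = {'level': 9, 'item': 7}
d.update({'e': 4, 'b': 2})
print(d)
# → {'level': 9, 'item': 7, 'e': 4, 'b': 2}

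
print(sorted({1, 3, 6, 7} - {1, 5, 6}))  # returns [3, 7]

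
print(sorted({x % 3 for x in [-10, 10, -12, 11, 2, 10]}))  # [0, 1, 2]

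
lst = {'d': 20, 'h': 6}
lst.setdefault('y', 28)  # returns 28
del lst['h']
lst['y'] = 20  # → {'d': 20, 'y': 20}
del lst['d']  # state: {'y': 20}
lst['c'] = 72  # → {'y': 20, 'c': 72}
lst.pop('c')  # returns 72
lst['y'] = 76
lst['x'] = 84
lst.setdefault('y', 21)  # 76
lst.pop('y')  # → 76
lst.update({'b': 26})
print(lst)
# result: {'x': 84, 'b': 26}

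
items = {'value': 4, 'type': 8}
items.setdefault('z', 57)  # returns 57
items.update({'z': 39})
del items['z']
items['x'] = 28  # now {'value': 4, 'type': 8, 'x': 28}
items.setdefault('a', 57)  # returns 57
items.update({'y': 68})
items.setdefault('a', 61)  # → 57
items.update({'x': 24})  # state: {'value': 4, 'type': 8, 'x': 24, 'a': 57, 'y': 68}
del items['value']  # {'type': 8, 'x': 24, 'a': 57, 'y': 68}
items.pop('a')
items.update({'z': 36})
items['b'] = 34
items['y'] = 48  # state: {'type': 8, 'x': 24, 'y': 48, 'z': 36, 'b': 34}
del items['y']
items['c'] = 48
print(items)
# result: {'type': 8, 'x': 24, 'z': 36, 'b': 34, 'c': 48}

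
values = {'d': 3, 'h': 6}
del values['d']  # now {'h': 6}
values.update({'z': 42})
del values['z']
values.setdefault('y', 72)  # 72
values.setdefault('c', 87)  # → 87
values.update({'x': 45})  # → {'h': 6, 'y': 72, 'c': 87, 'x': 45}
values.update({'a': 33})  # {'h': 6, 'y': 72, 'c': 87, 'x': 45, 'a': 33}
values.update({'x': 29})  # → {'h': 6, 'y': 72, 'c': 87, 'x': 29, 'a': 33}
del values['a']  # {'h': 6, 'y': 72, 'c': 87, 'x': 29}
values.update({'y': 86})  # {'h': 6, 'y': 86, 'c': 87, 'x': 29}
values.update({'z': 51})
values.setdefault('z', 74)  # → 51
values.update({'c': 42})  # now {'h': 6, 'y': 86, 'c': 42, 'x': 29, 'z': 51}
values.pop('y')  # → 86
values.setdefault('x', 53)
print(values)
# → {'h': 6, 'c': 42, 'x': 29, 'z': 51}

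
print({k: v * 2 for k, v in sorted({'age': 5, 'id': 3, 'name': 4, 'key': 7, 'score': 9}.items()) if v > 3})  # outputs {'age': 10, 'key': 14, 'name': 8, 'score': 18}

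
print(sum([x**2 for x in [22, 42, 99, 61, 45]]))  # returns 17795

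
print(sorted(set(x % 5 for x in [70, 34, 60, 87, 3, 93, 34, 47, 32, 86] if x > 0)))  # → [0, 1, 2, 3, 4]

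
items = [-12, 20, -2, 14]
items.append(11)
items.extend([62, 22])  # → [-12, 20, -2, 14, 11, 62, 22]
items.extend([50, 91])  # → [-12, 20, -2, 14, 11, 62, 22, 50, 91]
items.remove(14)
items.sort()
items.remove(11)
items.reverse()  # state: [91, 62, 50, 22, 20, -2, -12]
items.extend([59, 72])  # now [91, 62, 50, 22, 20, -2, -12, 59, 72]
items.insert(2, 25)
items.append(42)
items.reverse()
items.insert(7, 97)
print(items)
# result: [42, 72, 59, -12, -2, 20, 22, 97, 50, 25, 62, 91]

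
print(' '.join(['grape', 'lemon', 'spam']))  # grape lemon spam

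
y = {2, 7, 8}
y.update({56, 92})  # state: {2, 7, 8, 56, 92}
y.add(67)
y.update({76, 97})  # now {2, 7, 8, 56, 67, 76, 92, 97}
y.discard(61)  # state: {2, 7, 8, 56, 67, 76, 92, 97}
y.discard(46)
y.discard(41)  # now {2, 7, 8, 56, 67, 76, 92, 97}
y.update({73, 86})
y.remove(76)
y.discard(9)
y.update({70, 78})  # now {2, 7, 8, 56, 67, 70, 73, 78, 86, 92, 97}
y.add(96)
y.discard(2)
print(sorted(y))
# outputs [7, 8, 56, 67, 70, 73, 78, 86, 92, 96, 97]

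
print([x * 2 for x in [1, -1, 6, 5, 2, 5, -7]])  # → [2, -2, 12, 10, 4, 10, -14]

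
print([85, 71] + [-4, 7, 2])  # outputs [85, 71, -4, 7, 2]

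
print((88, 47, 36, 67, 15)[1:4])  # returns (47, 36, 67)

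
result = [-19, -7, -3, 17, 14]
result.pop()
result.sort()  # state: [-19, -7, -3, 17]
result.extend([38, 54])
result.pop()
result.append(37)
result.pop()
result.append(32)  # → [-19, -7, -3, 17, 38, 32]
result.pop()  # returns 32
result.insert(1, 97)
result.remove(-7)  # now [-19, 97, -3, 17, 38]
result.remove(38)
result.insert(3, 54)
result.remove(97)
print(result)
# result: [-19, -3, 54, 17]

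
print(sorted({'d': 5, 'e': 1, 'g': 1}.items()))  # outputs [('d', 5), ('e', 1), ('g', 1)]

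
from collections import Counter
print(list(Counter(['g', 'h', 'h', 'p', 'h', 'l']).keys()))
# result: ['g', 'h', 'p', 'l']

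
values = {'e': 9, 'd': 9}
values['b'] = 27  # {'e': 9, 'd': 9, 'b': 27}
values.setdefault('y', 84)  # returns 84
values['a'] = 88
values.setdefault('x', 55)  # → 55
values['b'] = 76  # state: {'e': 9, 'd': 9, 'b': 76, 'y': 84, 'a': 88, 'x': 55}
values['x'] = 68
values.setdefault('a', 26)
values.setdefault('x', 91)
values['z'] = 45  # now {'e': 9, 'd': 9, 'b': 76, 'y': 84, 'a': 88, 'x': 68, 'z': 45}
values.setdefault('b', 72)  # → 76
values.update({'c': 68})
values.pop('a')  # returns 88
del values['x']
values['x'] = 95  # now {'e': 9, 'd': 9, 'b': 76, 'y': 84, 'z': 45, 'c': 68, 'x': 95}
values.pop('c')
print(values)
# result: {'e': 9, 'd': 9, 'b': 76, 'y': 84, 'z': 45, 'x': 95}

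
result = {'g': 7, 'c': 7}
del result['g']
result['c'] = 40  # {'c': 40}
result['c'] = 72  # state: {'c': 72}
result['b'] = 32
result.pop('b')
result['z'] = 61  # {'c': 72, 'z': 61}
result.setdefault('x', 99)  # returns 99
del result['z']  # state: {'c': 72, 'x': 99}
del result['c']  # {'x': 99}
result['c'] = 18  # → {'x': 99, 'c': 18}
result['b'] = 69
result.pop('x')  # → 99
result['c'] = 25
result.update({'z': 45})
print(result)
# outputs {'c': 25, 'b': 69, 'z': 45}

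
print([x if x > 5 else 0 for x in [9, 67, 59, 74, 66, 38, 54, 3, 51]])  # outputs [9, 67, 59, 74, 66, 38, 54, 0, 51]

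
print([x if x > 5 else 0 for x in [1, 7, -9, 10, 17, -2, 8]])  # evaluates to [0, 7, 0, 10, 17, 0, 8]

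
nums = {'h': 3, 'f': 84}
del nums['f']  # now {'h': 3}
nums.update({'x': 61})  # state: {'h': 3, 'x': 61}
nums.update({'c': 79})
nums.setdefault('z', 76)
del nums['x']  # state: {'h': 3, 'c': 79, 'z': 76}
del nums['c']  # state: {'h': 3, 'z': 76}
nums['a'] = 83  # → {'h': 3, 'z': 76, 'a': 83}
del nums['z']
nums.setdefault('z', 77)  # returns 77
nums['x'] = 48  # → {'h': 3, 'a': 83, 'z': 77, 'x': 48}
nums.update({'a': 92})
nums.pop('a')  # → 92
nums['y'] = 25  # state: {'h': 3, 'z': 77, 'x': 48, 'y': 25}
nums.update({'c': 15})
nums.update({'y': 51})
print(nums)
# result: {'h': 3, 'z': 77, 'x': 48, 'y': 51, 'c': 15}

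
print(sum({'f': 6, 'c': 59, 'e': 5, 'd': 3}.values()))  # 73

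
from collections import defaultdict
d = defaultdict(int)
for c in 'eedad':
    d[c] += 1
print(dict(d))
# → {'e': 2, 'd': 2, 'a': 1}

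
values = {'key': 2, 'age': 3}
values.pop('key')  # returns 2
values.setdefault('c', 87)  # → 87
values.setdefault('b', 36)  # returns 36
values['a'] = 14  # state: {'age': 3, 'c': 87, 'b': 36, 'a': 14}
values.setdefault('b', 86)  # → 36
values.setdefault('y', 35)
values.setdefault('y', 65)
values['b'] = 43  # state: {'age': 3, 'c': 87, 'b': 43, 'a': 14, 'y': 35}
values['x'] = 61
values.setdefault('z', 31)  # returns 31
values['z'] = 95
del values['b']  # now {'age': 3, 'c': 87, 'a': 14, 'y': 35, 'x': 61, 'z': 95}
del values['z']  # {'age': 3, 'c': 87, 'a': 14, 'y': 35, 'x': 61}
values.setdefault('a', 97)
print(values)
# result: {'age': 3, 'c': 87, 'a': 14, 'y': 35, 'x': 61}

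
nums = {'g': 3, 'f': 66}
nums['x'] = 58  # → {'g': 3, 'f': 66, 'x': 58}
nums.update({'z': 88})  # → {'g': 3, 'f': 66, 'x': 58, 'z': 88}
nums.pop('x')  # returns 58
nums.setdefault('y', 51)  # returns 51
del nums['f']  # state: {'g': 3, 'z': 88, 'y': 51}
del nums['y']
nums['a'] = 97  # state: {'g': 3, 'z': 88, 'a': 97}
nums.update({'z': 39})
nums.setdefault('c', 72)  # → 72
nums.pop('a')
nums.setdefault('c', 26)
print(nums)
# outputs {'g': 3, 'z': 39, 'c': 72}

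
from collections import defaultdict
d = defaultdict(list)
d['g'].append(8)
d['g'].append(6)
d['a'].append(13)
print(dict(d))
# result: {'g': [8, 6], 'a': [13]}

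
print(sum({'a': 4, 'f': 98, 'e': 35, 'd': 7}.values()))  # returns 144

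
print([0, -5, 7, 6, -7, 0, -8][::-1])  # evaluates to [-8, 0, -7, 6, 7, -5, 0]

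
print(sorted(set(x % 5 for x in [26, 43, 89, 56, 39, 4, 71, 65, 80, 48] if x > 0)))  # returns [0, 1, 3, 4]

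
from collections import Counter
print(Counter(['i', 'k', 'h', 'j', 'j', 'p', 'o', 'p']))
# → Counter({'j': 2, 'p': 2, 'i': 1, 'k': 1, 'h': 1, 'o': 1})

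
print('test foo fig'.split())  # ['test', 'foo', 'fig']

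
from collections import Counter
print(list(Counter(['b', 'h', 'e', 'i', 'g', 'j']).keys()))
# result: ['b', 'h', 'e', 'i', 'g', 'j']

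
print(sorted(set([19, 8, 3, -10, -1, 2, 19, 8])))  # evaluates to [-10, -1, 2, 3, 8, 19]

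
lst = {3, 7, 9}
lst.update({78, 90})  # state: {3, 7, 9, 78, 90}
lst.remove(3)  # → {7, 9, 78, 90}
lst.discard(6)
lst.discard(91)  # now {7, 9, 78, 90}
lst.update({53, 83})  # {7, 9, 53, 78, 83, 90}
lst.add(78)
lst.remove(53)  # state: {7, 9, 78, 83, 90}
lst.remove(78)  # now {7, 9, 83, 90}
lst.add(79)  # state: {7, 9, 79, 83, 90}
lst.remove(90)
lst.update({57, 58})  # {7, 9, 57, 58, 79, 83}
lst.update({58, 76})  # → {7, 9, 57, 58, 76, 79, 83}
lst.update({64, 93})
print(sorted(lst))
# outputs [7, 9, 57, 58, 64, 76, 79, 83, 93]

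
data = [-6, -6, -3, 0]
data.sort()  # [-6, -6, -3, 0]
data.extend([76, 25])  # [-6, -6, -3, 0, 76, 25]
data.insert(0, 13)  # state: [13, -6, -6, -3, 0, 76, 25]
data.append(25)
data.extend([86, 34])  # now [13, -6, -6, -3, 0, 76, 25, 25, 86, 34]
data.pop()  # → 34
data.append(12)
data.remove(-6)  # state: [13, -6, -3, 0, 76, 25, 25, 86, 12]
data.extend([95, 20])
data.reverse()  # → [20, 95, 12, 86, 25, 25, 76, 0, -3, -6, 13]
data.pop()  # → 13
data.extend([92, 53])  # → [20, 95, 12, 86, 25, 25, 76, 0, -3, -6, 92, 53]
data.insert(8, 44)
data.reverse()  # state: [53, 92, -6, -3, 44, 0, 76, 25, 25, 86, 12, 95, 20]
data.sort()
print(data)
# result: [-6, -3, 0, 12, 20, 25, 25, 44, 53, 76, 86, 92, 95]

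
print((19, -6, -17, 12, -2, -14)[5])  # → -14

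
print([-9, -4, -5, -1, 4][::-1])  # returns [4, -1, -5, -4, -9]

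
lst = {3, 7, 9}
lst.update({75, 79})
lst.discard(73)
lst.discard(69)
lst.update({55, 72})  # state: {3, 7, 9, 55, 72, 75, 79}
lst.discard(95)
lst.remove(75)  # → {3, 7, 9, 55, 72, 79}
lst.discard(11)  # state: {3, 7, 9, 55, 72, 79}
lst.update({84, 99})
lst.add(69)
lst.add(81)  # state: {3, 7, 9, 55, 69, 72, 79, 81, 84, 99}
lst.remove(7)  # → {3, 9, 55, 69, 72, 79, 81, 84, 99}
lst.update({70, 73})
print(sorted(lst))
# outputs [3, 9, 55, 69, 70, 72, 73, 79, 81, 84, 99]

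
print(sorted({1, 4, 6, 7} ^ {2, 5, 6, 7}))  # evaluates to [1, 2, 4, 5]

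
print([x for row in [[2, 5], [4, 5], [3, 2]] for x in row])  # [2, 5, 4, 5, 3, 2]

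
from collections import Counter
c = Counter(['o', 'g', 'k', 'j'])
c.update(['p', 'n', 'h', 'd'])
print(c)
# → Counter({'o': 1, 'g': 1, 'k': 1, 'j': 1, 'p': 1, 'n': 1, 'h': 1, 'd': 1})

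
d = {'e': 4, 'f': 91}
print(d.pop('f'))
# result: 91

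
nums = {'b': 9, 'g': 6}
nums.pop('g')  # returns 6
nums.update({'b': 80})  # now {'b': 80}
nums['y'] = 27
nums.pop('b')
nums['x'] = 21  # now {'y': 27, 'x': 21}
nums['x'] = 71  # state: {'y': 27, 'x': 71}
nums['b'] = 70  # {'y': 27, 'x': 71, 'b': 70}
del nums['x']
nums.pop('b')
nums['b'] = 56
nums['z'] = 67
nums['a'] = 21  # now {'y': 27, 'b': 56, 'z': 67, 'a': 21}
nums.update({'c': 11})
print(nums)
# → {'y': 27, 'b': 56, 'z': 67, 'a': 21, 'c': 11}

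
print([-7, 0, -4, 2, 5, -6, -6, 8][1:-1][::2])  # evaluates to [0, 2, -6]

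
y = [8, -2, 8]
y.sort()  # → [-2, 8, 8]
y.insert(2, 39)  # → [-2, 8, 39, 8]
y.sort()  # [-2, 8, 8, 39]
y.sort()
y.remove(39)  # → [-2, 8, 8]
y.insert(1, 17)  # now [-2, 17, 8, 8]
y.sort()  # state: [-2, 8, 8, 17]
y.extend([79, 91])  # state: [-2, 8, 8, 17, 79, 91]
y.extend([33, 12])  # [-2, 8, 8, 17, 79, 91, 33, 12]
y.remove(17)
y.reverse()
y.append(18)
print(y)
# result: [12, 33, 91, 79, 8, 8, -2, 18]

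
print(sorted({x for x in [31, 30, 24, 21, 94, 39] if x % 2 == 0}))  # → [24, 30, 94]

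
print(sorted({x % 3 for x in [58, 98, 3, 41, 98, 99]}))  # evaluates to [0, 1, 2]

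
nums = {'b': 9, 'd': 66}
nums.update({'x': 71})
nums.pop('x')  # 71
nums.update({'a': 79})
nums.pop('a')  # 79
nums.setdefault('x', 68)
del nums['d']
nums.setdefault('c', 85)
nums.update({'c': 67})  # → {'b': 9, 'x': 68, 'c': 67}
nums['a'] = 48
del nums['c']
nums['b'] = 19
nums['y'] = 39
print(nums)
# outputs {'b': 19, 'x': 68, 'a': 48, 'y': 39}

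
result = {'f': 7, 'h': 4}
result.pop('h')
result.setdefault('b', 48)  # 48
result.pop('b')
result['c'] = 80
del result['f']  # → {'c': 80}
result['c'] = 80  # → {'c': 80}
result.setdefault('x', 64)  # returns 64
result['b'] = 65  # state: {'c': 80, 'x': 64, 'b': 65}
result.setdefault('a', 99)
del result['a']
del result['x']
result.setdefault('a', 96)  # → 96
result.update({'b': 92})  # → {'c': 80, 'b': 92, 'a': 96}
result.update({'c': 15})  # {'c': 15, 'b': 92, 'a': 96}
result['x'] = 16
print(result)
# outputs {'c': 15, 'b': 92, 'a': 96, 'x': 16}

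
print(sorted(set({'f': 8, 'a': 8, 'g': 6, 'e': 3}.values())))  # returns [3, 6, 8]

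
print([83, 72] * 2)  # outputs [83, 72, 83, 72]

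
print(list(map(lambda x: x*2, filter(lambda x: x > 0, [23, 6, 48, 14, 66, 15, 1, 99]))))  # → [46, 12, 96, 28, 132, 30, 2, 198]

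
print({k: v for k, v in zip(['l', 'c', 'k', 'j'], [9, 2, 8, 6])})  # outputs {'l': 9, 'c': 2, 'k': 8, 'j': 6}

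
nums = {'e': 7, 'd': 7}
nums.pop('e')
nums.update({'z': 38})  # {'d': 7, 'z': 38}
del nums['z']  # {'d': 7}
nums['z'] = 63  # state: {'d': 7, 'z': 63}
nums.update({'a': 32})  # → {'d': 7, 'z': 63, 'a': 32}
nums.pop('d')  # 7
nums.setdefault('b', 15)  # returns 15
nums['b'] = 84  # {'z': 63, 'a': 32, 'b': 84}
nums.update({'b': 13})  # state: {'z': 63, 'a': 32, 'b': 13}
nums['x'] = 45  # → {'z': 63, 'a': 32, 'b': 13, 'x': 45}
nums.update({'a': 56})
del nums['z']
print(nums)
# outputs {'a': 56, 'b': 13, 'x': 45}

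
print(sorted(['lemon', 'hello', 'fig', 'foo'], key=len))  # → ['fig', 'foo', 'lemon', 'hello']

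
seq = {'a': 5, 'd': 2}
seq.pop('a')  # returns 5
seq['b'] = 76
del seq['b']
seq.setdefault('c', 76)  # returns 76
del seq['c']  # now {'d': 2}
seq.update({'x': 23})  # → {'d': 2, 'x': 23}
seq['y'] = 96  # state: {'d': 2, 'x': 23, 'y': 96}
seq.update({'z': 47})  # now {'d': 2, 'x': 23, 'y': 96, 'z': 47}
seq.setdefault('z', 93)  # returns 47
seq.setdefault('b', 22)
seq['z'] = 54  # {'d': 2, 'x': 23, 'y': 96, 'z': 54, 'b': 22}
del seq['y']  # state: {'d': 2, 'x': 23, 'z': 54, 'b': 22}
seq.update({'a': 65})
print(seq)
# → {'d': 2, 'x': 23, 'z': 54, 'b': 22, 'a': 65}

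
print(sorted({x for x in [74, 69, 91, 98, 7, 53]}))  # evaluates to [7, 53, 69, 74, 91, 98]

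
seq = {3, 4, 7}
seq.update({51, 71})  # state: {3, 4, 7, 51, 71}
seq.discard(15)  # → {3, 4, 7, 51, 71}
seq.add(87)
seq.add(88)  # {3, 4, 7, 51, 71, 87, 88}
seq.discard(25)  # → {3, 4, 7, 51, 71, 87, 88}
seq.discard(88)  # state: {3, 4, 7, 51, 71, 87}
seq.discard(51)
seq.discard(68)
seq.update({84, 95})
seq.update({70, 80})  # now {3, 4, 7, 70, 71, 80, 84, 87, 95}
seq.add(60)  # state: {3, 4, 7, 60, 70, 71, 80, 84, 87, 95}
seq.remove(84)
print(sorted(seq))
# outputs [3, 4, 7, 60, 70, 71, 80, 87, 95]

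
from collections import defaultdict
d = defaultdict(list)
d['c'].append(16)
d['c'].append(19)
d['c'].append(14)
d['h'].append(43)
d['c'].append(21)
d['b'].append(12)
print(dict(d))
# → {'c': [16, 19, 14, 21], 'h': [43], 'b': [12]}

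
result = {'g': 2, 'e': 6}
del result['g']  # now {'e': 6}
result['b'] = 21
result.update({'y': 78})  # {'e': 6, 'b': 21, 'y': 78}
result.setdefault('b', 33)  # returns 21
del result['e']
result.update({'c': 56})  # {'b': 21, 'y': 78, 'c': 56}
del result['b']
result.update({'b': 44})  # {'y': 78, 'c': 56, 'b': 44}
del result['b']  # {'y': 78, 'c': 56}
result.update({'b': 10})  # {'y': 78, 'c': 56, 'b': 10}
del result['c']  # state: {'y': 78, 'b': 10}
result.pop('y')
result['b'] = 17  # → {'b': 17}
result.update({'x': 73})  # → {'b': 17, 'x': 73}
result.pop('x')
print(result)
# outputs {'b': 17}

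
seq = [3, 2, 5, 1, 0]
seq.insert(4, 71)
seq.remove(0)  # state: [3, 2, 5, 1, 71]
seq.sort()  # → [1, 2, 3, 5, 71]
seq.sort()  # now [1, 2, 3, 5, 71]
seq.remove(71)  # [1, 2, 3, 5]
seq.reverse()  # [5, 3, 2, 1]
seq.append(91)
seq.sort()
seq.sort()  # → [1, 2, 3, 5, 91]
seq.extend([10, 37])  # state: [1, 2, 3, 5, 91, 10, 37]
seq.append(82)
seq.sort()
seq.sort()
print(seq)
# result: [1, 2, 3, 5, 10, 37, 82, 91]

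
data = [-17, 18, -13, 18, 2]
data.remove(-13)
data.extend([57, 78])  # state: [-17, 18, 18, 2, 57, 78]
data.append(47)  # [-17, 18, 18, 2, 57, 78, 47]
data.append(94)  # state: [-17, 18, 18, 2, 57, 78, 47, 94]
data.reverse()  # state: [94, 47, 78, 57, 2, 18, 18, -17]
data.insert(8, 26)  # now [94, 47, 78, 57, 2, 18, 18, -17, 26]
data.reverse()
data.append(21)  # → [26, -17, 18, 18, 2, 57, 78, 47, 94, 21]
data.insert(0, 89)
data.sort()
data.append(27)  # [-17, 2, 18, 18, 21, 26, 47, 57, 78, 89, 94, 27]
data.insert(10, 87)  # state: [-17, 2, 18, 18, 21, 26, 47, 57, 78, 89, 87, 94, 27]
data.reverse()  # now [27, 94, 87, 89, 78, 57, 47, 26, 21, 18, 18, 2, -17]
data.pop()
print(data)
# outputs [27, 94, 87, 89, 78, 57, 47, 26, 21, 18, 18, 2]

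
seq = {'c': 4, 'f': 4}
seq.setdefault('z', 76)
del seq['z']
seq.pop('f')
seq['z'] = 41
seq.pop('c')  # 4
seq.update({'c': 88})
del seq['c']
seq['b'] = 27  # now {'z': 41, 'b': 27}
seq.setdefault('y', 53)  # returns 53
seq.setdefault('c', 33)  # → 33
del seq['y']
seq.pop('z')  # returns 41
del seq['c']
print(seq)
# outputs {'b': 27}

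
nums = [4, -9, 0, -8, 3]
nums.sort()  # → [-9, -8, 0, 3, 4]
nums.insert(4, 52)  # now [-9, -8, 0, 3, 52, 4]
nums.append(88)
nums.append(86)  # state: [-9, -8, 0, 3, 52, 4, 88, 86]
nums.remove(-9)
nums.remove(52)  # [-8, 0, 3, 4, 88, 86]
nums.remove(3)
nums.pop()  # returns 86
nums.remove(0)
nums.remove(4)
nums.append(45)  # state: [-8, 88, 45]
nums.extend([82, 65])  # [-8, 88, 45, 82, 65]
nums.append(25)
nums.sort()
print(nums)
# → [-8, 25, 45, 65, 82, 88]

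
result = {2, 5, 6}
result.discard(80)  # {2, 5, 6}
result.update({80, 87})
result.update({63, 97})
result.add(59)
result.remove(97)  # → {2, 5, 6, 59, 63, 80, 87}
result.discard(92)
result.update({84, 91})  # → {2, 5, 6, 59, 63, 80, 84, 87, 91}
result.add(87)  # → {2, 5, 6, 59, 63, 80, 84, 87, 91}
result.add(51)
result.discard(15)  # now {2, 5, 6, 51, 59, 63, 80, 84, 87, 91}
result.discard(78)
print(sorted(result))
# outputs [2, 5, 6, 51, 59, 63, 80, 84, 87, 91]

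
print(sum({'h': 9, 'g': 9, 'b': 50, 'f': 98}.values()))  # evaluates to 166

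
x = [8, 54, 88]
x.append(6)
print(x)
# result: [8, 54, 88, 6]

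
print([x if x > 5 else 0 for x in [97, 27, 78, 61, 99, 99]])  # [97, 27, 78, 61, 99, 99]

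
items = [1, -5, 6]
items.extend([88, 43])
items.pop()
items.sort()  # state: [-5, 1, 6, 88]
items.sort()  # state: [-5, 1, 6, 88]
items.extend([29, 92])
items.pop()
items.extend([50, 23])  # [-5, 1, 6, 88, 29, 50, 23]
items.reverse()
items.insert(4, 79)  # [23, 50, 29, 88, 79, 6, 1, -5]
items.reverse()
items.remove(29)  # [-5, 1, 6, 79, 88, 50, 23]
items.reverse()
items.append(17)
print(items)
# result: [23, 50, 88, 79, 6, 1, -5, 17]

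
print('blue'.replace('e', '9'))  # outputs blu9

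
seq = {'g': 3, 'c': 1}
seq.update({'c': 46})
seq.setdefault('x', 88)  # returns 88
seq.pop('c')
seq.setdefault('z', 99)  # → 99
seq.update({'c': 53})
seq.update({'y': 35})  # {'g': 3, 'x': 88, 'z': 99, 'c': 53, 'y': 35}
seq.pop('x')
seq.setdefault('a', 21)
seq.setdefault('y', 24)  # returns 35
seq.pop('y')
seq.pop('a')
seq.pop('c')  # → 53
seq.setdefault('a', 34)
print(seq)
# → {'g': 3, 'z': 99, 'a': 34}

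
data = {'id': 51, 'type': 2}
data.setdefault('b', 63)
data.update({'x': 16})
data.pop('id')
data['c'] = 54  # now {'type': 2, 'b': 63, 'x': 16, 'c': 54}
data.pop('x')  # 16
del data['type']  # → {'b': 63, 'c': 54}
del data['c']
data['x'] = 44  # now {'b': 63, 'x': 44}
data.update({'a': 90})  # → {'b': 63, 'x': 44, 'a': 90}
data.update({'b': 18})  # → {'b': 18, 'x': 44, 'a': 90}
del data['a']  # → {'b': 18, 'x': 44}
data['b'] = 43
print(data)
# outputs {'b': 43, 'x': 44}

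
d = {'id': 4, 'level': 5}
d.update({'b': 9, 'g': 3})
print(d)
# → {'id': 4, 'level': 5, 'b': 9, 'g': 3}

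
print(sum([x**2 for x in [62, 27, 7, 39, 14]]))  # 6339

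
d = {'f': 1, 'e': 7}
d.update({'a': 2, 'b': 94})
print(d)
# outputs {'f': 1, 'e': 7, 'a': 2, 'b': 94}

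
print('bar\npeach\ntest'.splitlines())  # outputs ['bar', 'peach', 'test']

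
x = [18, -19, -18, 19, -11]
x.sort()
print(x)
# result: [-19, -18, -11, 18, 19]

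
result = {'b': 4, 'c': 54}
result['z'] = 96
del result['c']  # {'b': 4, 'z': 96}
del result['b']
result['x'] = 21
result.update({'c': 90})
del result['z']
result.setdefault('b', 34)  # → 34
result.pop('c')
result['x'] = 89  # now {'x': 89, 'b': 34}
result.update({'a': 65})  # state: {'x': 89, 'b': 34, 'a': 65}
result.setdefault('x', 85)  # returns 89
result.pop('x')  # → 89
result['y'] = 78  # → {'b': 34, 'a': 65, 'y': 78}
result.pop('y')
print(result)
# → {'b': 34, 'a': 65}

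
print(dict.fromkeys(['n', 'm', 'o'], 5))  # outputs {'n': 5, 'm': 5, 'o': 5}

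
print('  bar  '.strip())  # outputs bar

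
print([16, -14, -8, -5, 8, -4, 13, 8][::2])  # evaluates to [16, -8, 8, 13]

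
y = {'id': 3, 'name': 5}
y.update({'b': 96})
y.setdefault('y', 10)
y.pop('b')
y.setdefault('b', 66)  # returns 66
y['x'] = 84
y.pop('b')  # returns 66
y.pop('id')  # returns 3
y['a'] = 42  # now {'name': 5, 'y': 10, 'x': 84, 'a': 42}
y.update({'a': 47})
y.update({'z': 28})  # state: {'name': 5, 'y': 10, 'x': 84, 'a': 47, 'z': 28}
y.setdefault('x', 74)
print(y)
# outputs {'name': 5, 'y': 10, 'x': 84, 'a': 47, 'z': 28}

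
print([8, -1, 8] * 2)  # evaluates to [8, -1, 8, 8, -1, 8]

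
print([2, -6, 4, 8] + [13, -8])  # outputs [2, -6, 4, 8, 13, -8]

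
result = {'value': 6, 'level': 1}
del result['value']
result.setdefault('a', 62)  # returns 62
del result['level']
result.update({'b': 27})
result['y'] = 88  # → {'a': 62, 'b': 27, 'y': 88}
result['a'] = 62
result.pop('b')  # 27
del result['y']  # {'a': 62}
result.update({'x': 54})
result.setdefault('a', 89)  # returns 62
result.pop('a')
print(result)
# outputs {'x': 54}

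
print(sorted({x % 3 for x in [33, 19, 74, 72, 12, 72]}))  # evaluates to [0, 1, 2]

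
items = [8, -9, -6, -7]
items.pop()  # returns -7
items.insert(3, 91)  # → [8, -9, -6, 91]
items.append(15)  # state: [8, -9, -6, 91, 15]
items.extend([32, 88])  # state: [8, -9, -6, 91, 15, 32, 88]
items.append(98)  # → [8, -9, -6, 91, 15, 32, 88, 98]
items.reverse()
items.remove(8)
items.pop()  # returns -9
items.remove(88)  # [98, 32, 15, 91, -6]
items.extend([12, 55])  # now [98, 32, 15, 91, -6, 12, 55]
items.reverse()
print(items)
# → [55, 12, -6, 91, 15, 32, 98]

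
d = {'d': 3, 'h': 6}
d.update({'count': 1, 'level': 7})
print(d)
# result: {'d': 3, 'h': 6, 'count': 1, 'level': 7}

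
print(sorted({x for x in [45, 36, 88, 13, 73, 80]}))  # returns [13, 36, 45, 73, 80, 88]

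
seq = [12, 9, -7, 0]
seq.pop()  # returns 0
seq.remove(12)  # [9, -7]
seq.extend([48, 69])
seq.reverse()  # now [69, 48, -7, 9]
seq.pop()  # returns 9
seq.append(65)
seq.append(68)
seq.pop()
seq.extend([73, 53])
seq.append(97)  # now [69, 48, -7, 65, 73, 53, 97]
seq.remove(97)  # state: [69, 48, -7, 65, 73, 53]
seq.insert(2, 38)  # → [69, 48, 38, -7, 65, 73, 53]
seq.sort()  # [-7, 38, 48, 53, 65, 69, 73]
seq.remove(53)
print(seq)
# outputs [-7, 38, 48, 65, 69, 73]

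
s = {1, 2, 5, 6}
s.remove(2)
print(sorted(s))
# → [1, 5, 6]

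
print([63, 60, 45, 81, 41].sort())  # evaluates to None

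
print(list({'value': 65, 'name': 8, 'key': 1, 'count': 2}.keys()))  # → ['value', 'name', 'key', 'count']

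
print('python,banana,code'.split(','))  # ['python', 'banana', 'code']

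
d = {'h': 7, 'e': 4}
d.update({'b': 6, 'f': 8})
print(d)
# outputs {'h': 7, 'e': 4, 'b': 6, 'f': 8}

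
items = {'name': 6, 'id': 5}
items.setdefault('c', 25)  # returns 25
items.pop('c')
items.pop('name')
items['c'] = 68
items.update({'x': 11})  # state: {'id': 5, 'c': 68, 'x': 11}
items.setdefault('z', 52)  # 52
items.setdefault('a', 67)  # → 67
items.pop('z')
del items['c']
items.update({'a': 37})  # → {'id': 5, 'x': 11, 'a': 37}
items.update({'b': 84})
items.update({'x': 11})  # {'id': 5, 'x': 11, 'a': 37, 'b': 84}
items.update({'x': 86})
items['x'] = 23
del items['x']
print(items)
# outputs {'id': 5, 'a': 37, 'b': 84}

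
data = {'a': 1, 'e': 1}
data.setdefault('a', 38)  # 1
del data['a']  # {'e': 1}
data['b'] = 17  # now {'e': 1, 'b': 17}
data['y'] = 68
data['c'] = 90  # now {'e': 1, 'b': 17, 'y': 68, 'c': 90}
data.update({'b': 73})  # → {'e': 1, 'b': 73, 'y': 68, 'c': 90}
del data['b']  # {'e': 1, 'y': 68, 'c': 90}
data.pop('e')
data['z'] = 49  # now {'y': 68, 'c': 90, 'z': 49}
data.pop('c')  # 90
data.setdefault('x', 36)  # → 36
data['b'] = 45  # {'y': 68, 'z': 49, 'x': 36, 'b': 45}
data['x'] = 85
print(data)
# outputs {'y': 68, 'z': 49, 'x': 85, 'b': 45}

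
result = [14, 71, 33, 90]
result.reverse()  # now [90, 33, 71, 14]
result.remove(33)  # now [90, 71, 14]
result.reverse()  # [14, 71, 90]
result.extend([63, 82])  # [14, 71, 90, 63, 82]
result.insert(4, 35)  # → [14, 71, 90, 63, 35, 82]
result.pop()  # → 82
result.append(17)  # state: [14, 71, 90, 63, 35, 17]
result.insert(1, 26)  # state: [14, 26, 71, 90, 63, 35, 17]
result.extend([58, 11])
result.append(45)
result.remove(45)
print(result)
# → [14, 26, 71, 90, 63, 35, 17, 58, 11]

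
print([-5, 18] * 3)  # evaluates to [-5, 18, -5, 18, -5, 18]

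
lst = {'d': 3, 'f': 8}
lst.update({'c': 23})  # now {'d': 3, 'f': 8, 'c': 23}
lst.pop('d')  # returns 3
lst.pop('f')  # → 8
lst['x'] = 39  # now {'c': 23, 'x': 39}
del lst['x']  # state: {'c': 23}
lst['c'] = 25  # {'c': 25}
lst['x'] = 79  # {'c': 25, 'x': 79}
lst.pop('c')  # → 25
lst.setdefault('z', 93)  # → 93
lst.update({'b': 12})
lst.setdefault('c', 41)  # 41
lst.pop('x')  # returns 79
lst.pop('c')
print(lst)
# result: {'z': 93, 'b': 12}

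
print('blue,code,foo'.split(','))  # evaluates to ['blue', 'code', 'foo']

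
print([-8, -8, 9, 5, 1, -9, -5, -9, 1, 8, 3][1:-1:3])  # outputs [-8, 1, -9]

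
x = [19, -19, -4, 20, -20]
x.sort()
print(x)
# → [-20, -19, -4, 19, 20]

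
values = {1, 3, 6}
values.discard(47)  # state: {1, 3, 6}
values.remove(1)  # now {3, 6}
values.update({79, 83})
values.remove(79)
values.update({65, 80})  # {3, 6, 65, 80, 83}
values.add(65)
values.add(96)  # {3, 6, 65, 80, 83, 96}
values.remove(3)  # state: {6, 65, 80, 83, 96}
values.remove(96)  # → {6, 65, 80, 83}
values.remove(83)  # {6, 65, 80}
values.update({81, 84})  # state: {6, 65, 80, 81, 84}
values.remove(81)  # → {6, 65, 80, 84}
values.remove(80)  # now {6, 65, 84}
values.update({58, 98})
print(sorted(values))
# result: [6, 58, 65, 84, 98]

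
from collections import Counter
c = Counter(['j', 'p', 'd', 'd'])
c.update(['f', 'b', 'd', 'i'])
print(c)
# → Counter({'d': 3, 'j': 1, 'p': 1, 'f': 1, 'b': 1, 'i': 1})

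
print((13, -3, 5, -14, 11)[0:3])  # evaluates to (13, -3, 5)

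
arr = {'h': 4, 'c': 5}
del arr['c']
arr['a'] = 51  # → {'h': 4, 'a': 51}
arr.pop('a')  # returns 51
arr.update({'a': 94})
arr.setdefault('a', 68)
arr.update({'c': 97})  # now {'h': 4, 'a': 94, 'c': 97}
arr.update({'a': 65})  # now {'h': 4, 'a': 65, 'c': 97}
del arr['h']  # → {'a': 65, 'c': 97}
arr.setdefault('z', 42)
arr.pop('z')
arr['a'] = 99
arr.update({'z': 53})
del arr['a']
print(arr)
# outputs {'c': 97, 'z': 53}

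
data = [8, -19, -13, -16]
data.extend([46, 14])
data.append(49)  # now [8, -19, -13, -16, 46, 14, 49]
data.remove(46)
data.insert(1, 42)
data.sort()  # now [-19, -16, -13, 8, 14, 42, 49]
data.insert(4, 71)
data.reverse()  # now [49, 42, 14, 71, 8, -13, -16, -19]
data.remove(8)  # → [49, 42, 14, 71, -13, -16, -19]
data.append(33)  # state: [49, 42, 14, 71, -13, -16, -19, 33]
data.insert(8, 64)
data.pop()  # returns 64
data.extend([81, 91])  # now [49, 42, 14, 71, -13, -16, -19, 33, 81, 91]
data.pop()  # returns 91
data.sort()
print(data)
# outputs [-19, -16, -13, 14, 33, 42, 49, 71, 81]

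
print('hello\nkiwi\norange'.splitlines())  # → ['hello', 'kiwi', 'orange']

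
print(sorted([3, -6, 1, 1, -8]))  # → [-8, -6, 1, 1, 3]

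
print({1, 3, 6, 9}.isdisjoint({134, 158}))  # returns True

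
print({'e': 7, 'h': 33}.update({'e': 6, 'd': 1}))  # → None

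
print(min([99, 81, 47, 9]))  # 9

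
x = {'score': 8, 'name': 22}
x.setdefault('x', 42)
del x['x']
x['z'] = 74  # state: {'score': 8, 'name': 22, 'z': 74}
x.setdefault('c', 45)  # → 45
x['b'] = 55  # {'score': 8, 'name': 22, 'z': 74, 'c': 45, 'b': 55}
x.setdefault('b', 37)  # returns 55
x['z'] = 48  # {'score': 8, 'name': 22, 'z': 48, 'c': 45, 'b': 55}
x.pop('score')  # 8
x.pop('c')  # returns 45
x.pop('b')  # 55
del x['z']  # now {'name': 22}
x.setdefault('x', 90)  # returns 90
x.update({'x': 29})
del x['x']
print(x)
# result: {'name': 22}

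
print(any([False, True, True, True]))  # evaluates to True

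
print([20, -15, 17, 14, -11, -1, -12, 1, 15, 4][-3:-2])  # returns [1]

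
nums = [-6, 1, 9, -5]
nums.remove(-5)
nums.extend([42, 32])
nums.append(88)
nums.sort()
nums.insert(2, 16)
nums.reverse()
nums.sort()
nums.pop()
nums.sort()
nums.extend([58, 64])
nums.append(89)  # [-6, 1, 9, 16, 32, 42, 58, 64, 89]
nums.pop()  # 89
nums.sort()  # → [-6, 1, 9, 16, 32, 42, 58, 64]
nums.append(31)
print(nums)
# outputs [-6, 1, 9, 16, 32, 42, 58, 64, 31]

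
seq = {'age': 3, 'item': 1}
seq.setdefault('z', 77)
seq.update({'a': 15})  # {'age': 3, 'item': 1, 'z': 77, 'a': 15}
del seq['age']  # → {'item': 1, 'z': 77, 'a': 15}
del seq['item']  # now {'z': 77, 'a': 15}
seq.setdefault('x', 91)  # 91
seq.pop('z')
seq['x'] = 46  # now {'a': 15, 'x': 46}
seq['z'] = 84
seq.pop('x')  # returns 46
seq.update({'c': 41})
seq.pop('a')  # 15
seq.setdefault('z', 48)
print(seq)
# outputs {'z': 84, 'c': 41}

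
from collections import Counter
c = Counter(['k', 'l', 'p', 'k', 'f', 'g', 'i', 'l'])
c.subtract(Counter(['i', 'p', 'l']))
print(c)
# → Counter({'k': 2, 'l': 1, 'f': 1, 'g': 1, 'p': 0, 'i': 0})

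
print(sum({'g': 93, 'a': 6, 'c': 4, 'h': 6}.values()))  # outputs 109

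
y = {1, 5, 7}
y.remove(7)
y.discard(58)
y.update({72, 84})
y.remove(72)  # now {1, 5, 84}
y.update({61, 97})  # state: {1, 5, 61, 84, 97}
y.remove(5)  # {1, 61, 84, 97}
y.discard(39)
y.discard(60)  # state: {1, 61, 84, 97}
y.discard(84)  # {1, 61, 97}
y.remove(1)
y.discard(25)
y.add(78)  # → {61, 78, 97}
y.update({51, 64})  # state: {51, 61, 64, 78, 97}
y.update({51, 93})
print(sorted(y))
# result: [51, 61, 64, 78, 93, 97]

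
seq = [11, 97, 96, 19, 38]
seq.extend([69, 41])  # [11, 97, 96, 19, 38, 69, 41]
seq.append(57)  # [11, 97, 96, 19, 38, 69, 41, 57]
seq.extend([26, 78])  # [11, 97, 96, 19, 38, 69, 41, 57, 26, 78]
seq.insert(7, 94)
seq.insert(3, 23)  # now [11, 97, 96, 23, 19, 38, 69, 41, 94, 57, 26, 78]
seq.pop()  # 78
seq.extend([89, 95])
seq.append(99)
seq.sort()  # [11, 19, 23, 26, 38, 41, 57, 69, 89, 94, 95, 96, 97, 99]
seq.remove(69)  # [11, 19, 23, 26, 38, 41, 57, 89, 94, 95, 96, 97, 99]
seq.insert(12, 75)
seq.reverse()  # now [99, 75, 97, 96, 95, 94, 89, 57, 41, 38, 26, 23, 19, 11]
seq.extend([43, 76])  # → [99, 75, 97, 96, 95, 94, 89, 57, 41, 38, 26, 23, 19, 11, 43, 76]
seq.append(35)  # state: [99, 75, 97, 96, 95, 94, 89, 57, 41, 38, 26, 23, 19, 11, 43, 76, 35]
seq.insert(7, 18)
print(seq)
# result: [99, 75, 97, 96, 95, 94, 89, 18, 57, 41, 38, 26, 23, 19, 11, 43, 76, 35]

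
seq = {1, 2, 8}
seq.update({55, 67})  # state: {1, 2, 8, 55, 67}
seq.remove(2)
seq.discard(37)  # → {1, 8, 55, 67}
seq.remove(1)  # {8, 55, 67}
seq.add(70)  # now {8, 55, 67, 70}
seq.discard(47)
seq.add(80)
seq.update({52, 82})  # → {8, 52, 55, 67, 70, 80, 82}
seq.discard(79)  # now {8, 52, 55, 67, 70, 80, 82}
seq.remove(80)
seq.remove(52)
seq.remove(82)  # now {8, 55, 67, 70}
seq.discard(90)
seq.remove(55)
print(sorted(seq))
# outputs [8, 67, 70]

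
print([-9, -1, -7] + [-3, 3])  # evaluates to [-9, -1, -7, -3, 3]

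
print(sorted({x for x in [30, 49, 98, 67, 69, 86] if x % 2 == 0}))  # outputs [30, 86, 98]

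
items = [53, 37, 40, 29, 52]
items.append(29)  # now [53, 37, 40, 29, 52, 29]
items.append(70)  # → [53, 37, 40, 29, 52, 29, 70]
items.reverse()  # [70, 29, 52, 29, 40, 37, 53]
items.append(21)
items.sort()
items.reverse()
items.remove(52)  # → [70, 53, 40, 37, 29, 29, 21]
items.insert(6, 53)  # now [70, 53, 40, 37, 29, 29, 53, 21]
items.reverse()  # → [21, 53, 29, 29, 37, 40, 53, 70]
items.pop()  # 70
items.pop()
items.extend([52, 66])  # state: [21, 53, 29, 29, 37, 40, 52, 66]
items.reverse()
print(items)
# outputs [66, 52, 40, 37, 29, 29, 53, 21]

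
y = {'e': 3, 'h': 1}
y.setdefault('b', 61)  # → 61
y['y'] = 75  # {'e': 3, 'h': 1, 'b': 61, 'y': 75}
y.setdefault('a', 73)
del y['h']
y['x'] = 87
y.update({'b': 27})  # {'e': 3, 'b': 27, 'y': 75, 'a': 73, 'x': 87}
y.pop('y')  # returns 75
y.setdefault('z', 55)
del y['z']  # {'e': 3, 'b': 27, 'a': 73, 'x': 87}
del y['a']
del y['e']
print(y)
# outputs {'b': 27, 'x': 87}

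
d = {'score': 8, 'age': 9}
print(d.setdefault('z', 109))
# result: 109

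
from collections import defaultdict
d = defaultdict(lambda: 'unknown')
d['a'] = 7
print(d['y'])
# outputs unknown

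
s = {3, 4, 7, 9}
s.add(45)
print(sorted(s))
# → [3, 4, 7, 9, 45]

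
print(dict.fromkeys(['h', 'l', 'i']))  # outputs {'h': None, 'l': None, 'i': None}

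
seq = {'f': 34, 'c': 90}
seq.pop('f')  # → 34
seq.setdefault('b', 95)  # 95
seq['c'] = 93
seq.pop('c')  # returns 93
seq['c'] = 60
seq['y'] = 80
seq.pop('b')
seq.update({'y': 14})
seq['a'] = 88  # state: {'c': 60, 'y': 14, 'a': 88}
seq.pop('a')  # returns 88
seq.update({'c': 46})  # {'c': 46, 'y': 14}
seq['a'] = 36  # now {'c': 46, 'y': 14, 'a': 36}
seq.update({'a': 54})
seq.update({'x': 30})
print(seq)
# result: {'c': 46, 'y': 14, 'a': 54, 'x': 30}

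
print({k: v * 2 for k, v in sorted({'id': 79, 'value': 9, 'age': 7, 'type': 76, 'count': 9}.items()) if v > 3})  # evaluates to {'age': 14, 'count': 18, 'id': 158, 'type': 152, 'value': 18}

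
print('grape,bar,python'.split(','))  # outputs ['grape', 'bar', 'python']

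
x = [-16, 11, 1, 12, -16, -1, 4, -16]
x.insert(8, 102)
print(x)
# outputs [-16, 11, 1, 12, -16, -1, 4, -16, 102]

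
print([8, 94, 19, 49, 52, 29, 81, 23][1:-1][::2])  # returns [94, 49, 29]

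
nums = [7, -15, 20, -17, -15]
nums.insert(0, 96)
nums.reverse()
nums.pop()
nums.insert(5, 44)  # [-15, -17, 20, -15, 7, 44]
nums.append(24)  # [-15, -17, 20, -15, 7, 44, 24]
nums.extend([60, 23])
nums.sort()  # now [-17, -15, -15, 7, 20, 23, 24, 44, 60]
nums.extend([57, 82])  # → [-17, -15, -15, 7, 20, 23, 24, 44, 60, 57, 82]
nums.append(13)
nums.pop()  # 13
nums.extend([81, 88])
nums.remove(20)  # [-17, -15, -15, 7, 23, 24, 44, 60, 57, 82, 81, 88]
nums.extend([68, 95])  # [-17, -15, -15, 7, 23, 24, 44, 60, 57, 82, 81, 88, 68, 95]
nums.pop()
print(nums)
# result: [-17, -15, -15, 7, 23, 24, 44, 60, 57, 82, 81, 88, 68]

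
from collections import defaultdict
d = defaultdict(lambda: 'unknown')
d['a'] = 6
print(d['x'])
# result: unknown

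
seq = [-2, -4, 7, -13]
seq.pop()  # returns -13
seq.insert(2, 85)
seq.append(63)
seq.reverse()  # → [63, 7, 85, -4, -2]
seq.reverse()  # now [-2, -4, 85, 7, 63]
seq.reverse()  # [63, 7, 85, -4, -2]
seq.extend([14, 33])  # [63, 7, 85, -4, -2, 14, 33]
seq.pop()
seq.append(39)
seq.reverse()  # [39, 14, -2, -4, 85, 7, 63]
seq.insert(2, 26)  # [39, 14, 26, -2, -4, 85, 7, 63]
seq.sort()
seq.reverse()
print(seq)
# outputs [85, 63, 39, 26, 14, 7, -2, -4]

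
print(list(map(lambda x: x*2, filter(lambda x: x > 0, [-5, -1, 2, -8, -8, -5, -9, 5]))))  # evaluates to [4, 10]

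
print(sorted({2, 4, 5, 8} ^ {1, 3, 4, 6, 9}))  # [1, 2, 3, 5, 6, 8, 9]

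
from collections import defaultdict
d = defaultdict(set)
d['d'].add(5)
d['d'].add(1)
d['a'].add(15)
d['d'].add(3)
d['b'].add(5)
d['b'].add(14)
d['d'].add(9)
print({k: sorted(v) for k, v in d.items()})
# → {'d': [1, 3, 5, 9], 'a': [15], 'b': [5, 14]}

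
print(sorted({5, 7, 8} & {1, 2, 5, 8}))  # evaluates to [5, 8]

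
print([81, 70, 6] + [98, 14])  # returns [81, 70, 6, 98, 14]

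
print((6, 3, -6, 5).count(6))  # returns 1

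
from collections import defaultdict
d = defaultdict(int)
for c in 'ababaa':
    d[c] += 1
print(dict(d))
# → {'a': 4, 'b': 2}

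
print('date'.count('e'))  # 1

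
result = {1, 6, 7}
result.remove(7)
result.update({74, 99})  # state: {1, 6, 74, 99}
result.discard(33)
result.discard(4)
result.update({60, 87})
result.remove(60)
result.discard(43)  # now {1, 6, 74, 87, 99}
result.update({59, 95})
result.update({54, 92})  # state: {1, 6, 54, 59, 74, 87, 92, 95, 99}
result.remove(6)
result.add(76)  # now {1, 54, 59, 74, 76, 87, 92, 95, 99}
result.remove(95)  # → {1, 54, 59, 74, 76, 87, 92, 99}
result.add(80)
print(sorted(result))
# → [1, 54, 59, 74, 76, 80, 87, 92, 99]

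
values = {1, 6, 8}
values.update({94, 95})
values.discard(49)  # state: {1, 6, 8, 94, 95}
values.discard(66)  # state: {1, 6, 8, 94, 95}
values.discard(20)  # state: {1, 6, 8, 94, 95}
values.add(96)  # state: {1, 6, 8, 94, 95, 96}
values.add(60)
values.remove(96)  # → {1, 6, 8, 60, 94, 95}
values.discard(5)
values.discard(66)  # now {1, 6, 8, 60, 94, 95}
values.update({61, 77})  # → {1, 6, 8, 60, 61, 77, 94, 95}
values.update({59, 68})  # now {1, 6, 8, 59, 60, 61, 68, 77, 94, 95}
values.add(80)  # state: {1, 6, 8, 59, 60, 61, 68, 77, 80, 94, 95}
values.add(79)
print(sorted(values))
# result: [1, 6, 8, 59, 60, 61, 68, 77, 79, 80, 94, 95]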